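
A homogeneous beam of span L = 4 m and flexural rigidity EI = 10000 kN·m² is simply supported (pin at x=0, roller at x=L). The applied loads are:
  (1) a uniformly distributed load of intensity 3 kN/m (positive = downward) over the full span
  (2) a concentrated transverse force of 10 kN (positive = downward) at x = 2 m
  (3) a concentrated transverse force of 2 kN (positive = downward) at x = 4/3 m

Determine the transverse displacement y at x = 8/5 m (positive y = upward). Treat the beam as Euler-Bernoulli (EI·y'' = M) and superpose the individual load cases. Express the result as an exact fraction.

Load 1 — uniform load w=3 kN/m over full span:
  y_1 = -wx(L³-2Lx²+x³)/(24EI) = -3·(8/5)·(4³-2·4·(8/5)²+(8/5)³)/(24·10000) = -372/390625 m
Load 2 — point force P=10 kN at a=2 m (b=L-a=2):
  y_2 = -Pbx(L²-b²-x²)/(6LEI)  [x≤a] = -10·2·(8/5)·(4²-2²-(8/5)²)/(6·4·10000) = -59/46875 m
Load 3 — point force P=2 kN at a=4/3 m (b=L-a=8/3):
  y_3 = -Pa(L-x)(2Lx-a²-x²)/(6LEI)  [x>a] = -2·(4/3)·(4-(8/5))·(2·4·(8/5)-(4/3)²-(8/5)²)/(6·4·10000) = -476/2109375 m
Superposition: y = Σ y_i = -25699/10546875 m ≈ -0.002437 m

y(8/5) = -25699/10546875 m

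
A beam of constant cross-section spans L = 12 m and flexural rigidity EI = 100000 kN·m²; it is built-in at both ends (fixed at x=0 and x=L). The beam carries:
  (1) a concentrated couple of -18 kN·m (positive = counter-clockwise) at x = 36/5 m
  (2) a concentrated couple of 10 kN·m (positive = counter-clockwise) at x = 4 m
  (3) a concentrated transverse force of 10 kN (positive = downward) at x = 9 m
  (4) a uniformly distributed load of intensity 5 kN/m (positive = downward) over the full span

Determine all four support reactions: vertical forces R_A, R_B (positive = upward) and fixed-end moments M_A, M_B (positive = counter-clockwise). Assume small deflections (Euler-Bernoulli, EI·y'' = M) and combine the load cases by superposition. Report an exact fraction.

R_A = 109849/3600 kN, M_A = 11973/200 kN·m, R_B = 142151/3600 kN, M_B = -45421/600 kN·m

Load 1 — applied couple M₀=-18 kN·m at a=36/5 m (b=L-a=24/5):
  R_A = 6M₀ab/L³ = 6·(-18)·(36/5)·(24/5)/12³ = -54/25 kN
  M_A = M₀b(2a-b)/L² = (-18)·(24/5)·(2·(36/5)-(24/5))/12² = -144/25 kN·m
  R_B = -6M₀ab/L³ = -6·(-18)·(36/5)·(24/5)/12³ = 54/25 kN
  M_B = M₀a(2b-a)/L² = (-18)·(36/5)·(2·(24/5)-(36/5))/12² = -54/25 kN·m
Load 2 — applied couple M₀=10 kN·m at a=4 m (b=L-a=8):
  R_A = 6M₀ab/L³ = 6·10·4·8/12³ = 10/9 kN
  M_A = M₀b(2a-b)/L² = 10·8·(2·4-8)/12² = 0 kN·m
  R_B = -6M₀ab/L³ = -6·10·4·8/12³ = -10/9 kN
  M_B = M₀a(2b-a)/L² = 10·4·(2·8-4)/12² = 10/3 kN·m
Load 3 — point force P=10 kN at a=9 m (b=L-a=3):
  R_A = Pb²(3a+b)/L³ = 10·3²·(3·9+3)/12³ = 25/16 kN
  M_A = Pab²/L² = 10·9·3²/12² = 45/8 kN·m
  R_B = Pa²(a+3b)/L³ = 10·9²·(9+3·3)/12³ = 135/16 kN
  M_B = -Pa²b/L² = -10·9²·3/12² = -135/8 kN·m
Load 4 — uniform load w=5 kN/m over full span:
  R_A = wL/2 = 5·12/2 = 30 kN
  M_A = wL²/12 = 5·12²/12 = 60 kN·m
  R_B = wL/2 = 5·12/2 = 30 kN
  M_B = -wL²/12 = -5·12²/12 = -60 kN·m
Superposition: R_A = 109849/3600 kN, M_A = 11973/200 kN·m, R_B = 142151/3600 kN, M_B = -45421/600 kN·m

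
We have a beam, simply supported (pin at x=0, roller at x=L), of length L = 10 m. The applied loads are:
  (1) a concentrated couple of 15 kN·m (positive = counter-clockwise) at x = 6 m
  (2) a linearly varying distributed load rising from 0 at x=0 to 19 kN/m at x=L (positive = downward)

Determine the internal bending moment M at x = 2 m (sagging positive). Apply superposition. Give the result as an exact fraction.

Load 1 — applied couple M₀=15 kN·m at a=6 m (b=L-a=4):
  M_1 = M₀x/L  [x≤a] = 15·2/10 = 3 kN·m
Load 2 — triangular load w₀=19 kN/m (0→w₀ over full span):
  M_2 = w₀Lx/6 - w₀x³/(6L) = 19·10·2/6 - 19·2³/(6·10) = 304/5 kN·m
Superposition: M = Σ M_i = 319/5 kN·m ≈ 63.800000 kN·m

M(2) = 319/5 kN·m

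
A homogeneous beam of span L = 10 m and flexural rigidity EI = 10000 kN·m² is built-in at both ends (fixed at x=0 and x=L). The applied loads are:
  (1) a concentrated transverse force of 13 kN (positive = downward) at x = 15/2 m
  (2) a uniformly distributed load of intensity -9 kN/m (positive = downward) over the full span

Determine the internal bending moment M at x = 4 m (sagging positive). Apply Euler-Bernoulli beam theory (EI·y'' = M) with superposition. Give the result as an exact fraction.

M(4) = -991/32 kN·m

Load 1 — point force P=13 kN at a=15/2 m (b=L-a=5/2):
  M_1 = Pb²(3a+b)x/L³ - Pab²/L²  [x≤a] = 13·(5/2)²·(3·(15/2)+(5/2))·4/10³ - 13·(15/2)·(5/2)²/10² = 65/32 kN·m
Load 2 — uniform load w=-9 kN/m over full span:
  M_2 = wLx/2 - wL²/12 - wx²/2 = (-9)·10·4/2 - (-9)·10²/12 - (-9)·4²/2 = -33 kN·m
Superposition: M = Σ M_i = -991/32 kN·m ≈ -30.968750 kN·m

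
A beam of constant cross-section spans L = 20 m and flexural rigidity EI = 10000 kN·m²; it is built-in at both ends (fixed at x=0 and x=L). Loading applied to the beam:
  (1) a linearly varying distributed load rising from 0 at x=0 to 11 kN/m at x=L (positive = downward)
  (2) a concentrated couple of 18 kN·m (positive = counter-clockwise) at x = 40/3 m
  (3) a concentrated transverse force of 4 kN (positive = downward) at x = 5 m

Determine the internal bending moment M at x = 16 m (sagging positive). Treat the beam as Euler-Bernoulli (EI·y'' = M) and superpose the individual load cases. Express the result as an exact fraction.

Load 1 — triangular load w₀=11 kN/m (0→w₀ over full span):
  M_1 = 3w₀Lx/20 - w₀L²/30 - w₀x³/(6L) = 3·11·20·16/20 - 11·20²/30 - 11·16³/(6·20) = 88/15 kN·m
Load 2 — applied couple M₀=18 kN·m at a=40/3 m (b=L-a=20/3):
  M_2 = R_Ax - M_A - M₀  [x>a] with R_A=6/5, M_A=6 = (6/5)·16 - 6 - 18 = -24/5 kN·m
Load 3 — point force P=4 kN at a=5 m (b=L-a=15):
  M_3 = Pa²(a+3b)(L-x)/L³ - Pa²b/L²  [x>a] = 4·5²·(5+3·15)·(20-16)/20³ - 4·5²·15/20² = -5/4 kN·m
Superposition: M = Σ M_i = -11/60 kN·m ≈ -0.183333 kN·m

M(16) = -11/60 kN·m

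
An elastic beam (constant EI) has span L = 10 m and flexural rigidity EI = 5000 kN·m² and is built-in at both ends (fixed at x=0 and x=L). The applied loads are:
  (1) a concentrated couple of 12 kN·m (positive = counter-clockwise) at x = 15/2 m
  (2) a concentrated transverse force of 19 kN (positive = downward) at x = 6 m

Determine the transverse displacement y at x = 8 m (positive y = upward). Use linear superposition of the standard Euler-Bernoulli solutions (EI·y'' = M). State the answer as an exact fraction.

y(8) = -11151/1250000 m

Load 1 — applied couple M₀=12 kN·m at a=15/2 m (b=L-a=5/2):
  y_1 = (R_Ax³/6 - M_Ax²/2 - M₀(x-a)²/2)/EI  [x>a] with R_A=27/20, M_A=15/4 = ((27/20)·8³/6 - (15/4)·8²/2 - 12·(8-(15/2))²/2)/5000 = -63/50000 m
Load 2 — point force P=19 kN at a=6 m (b=L-a=4):
  y_2 = -Pa²(L-x)²(3bL-(3b+a)(L-x))/(6L³EI)  [x>a] = -19·6²·(10-8)²·(3·4·10-(3·4+6)·(10-8))/(6·10³·5000) = -1197/156250 m
Superposition: y = Σ y_i = -11151/1250000 m ≈ -0.008921 m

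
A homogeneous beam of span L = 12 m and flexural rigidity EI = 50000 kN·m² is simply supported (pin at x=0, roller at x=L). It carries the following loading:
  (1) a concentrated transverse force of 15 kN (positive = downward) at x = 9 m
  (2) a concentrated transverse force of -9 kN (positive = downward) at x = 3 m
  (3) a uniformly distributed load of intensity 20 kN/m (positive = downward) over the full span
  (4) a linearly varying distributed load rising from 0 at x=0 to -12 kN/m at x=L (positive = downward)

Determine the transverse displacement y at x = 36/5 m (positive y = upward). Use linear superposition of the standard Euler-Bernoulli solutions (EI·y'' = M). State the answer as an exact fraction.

y(36/5) = -116997777/1562500000 m

Load 1 — point force P=15 kN at a=9 m (b=L-a=3):
  y_1 = -Pbx(L²-b²-x²)/(6LEI)  [x≤a] = -15·3·(36/5)·(12²-3²-(36/5)²)/(6·12·50000) = -18711/2500000 m
Load 2 — point force P=-9 kN at a=3 m (b=L-a=9):
  y_2 = -Pa(L-x)(2Lx-a²-x²)/(6LEI)  [x>a] = -(-9)·3·(12-(36/5))·(2·12·(36/5)-3²-(36/5)²)/(6·12·50000) = 25191/6250000 m
Load 3 — uniform load w=20 kN/m over full span:
  y_3 = -wx(L³-2Lx²+x³)/(24EI) = -20·(36/5)·(12³-2·12·(36/5)²+(36/5)³)/(24·50000) = -40176/390625 m
Load 4 — triangular load w₀=-12 kN/m (0→w₀ over full span):
  y_4 = -w₀x(7L⁴-10L²x²+3x⁴)/(360LEI) = -(-12)·(36/5)·(7·12⁴-10·12²·(36/5)²+3·(36/5)⁴)/(360·12·50000) = 1534464/48828125 m
Superposition: y = Σ y_i = -116997777/1562500000 m ≈ -0.074879 m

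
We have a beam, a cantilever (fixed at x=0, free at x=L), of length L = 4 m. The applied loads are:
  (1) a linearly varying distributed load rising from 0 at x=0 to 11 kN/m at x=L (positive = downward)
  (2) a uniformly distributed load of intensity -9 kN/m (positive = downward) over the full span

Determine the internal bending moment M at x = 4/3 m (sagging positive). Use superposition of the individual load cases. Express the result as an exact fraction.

Load 1 — triangular load w₀=11 kN/m (0→w₀ over full span):
  M_1 = w₀Lx/2 - w₀L²/3 - w₀x³/(6L) = 11·4·(4/3)/2 - 11·4²/3 - 11·(4/3)³/(6·4) = -2464/81 kN·m
Load 2 — uniform load w=-9 kN/m over full span:
  M_2 = -w(L-x)²/2 = -(-9)·(4-(4/3))²/2 = 32 kN·m
Superposition: M = Σ M_i = 128/81 kN·m ≈ 1.580247 kN·m

M(4/3) = 128/81 kN·m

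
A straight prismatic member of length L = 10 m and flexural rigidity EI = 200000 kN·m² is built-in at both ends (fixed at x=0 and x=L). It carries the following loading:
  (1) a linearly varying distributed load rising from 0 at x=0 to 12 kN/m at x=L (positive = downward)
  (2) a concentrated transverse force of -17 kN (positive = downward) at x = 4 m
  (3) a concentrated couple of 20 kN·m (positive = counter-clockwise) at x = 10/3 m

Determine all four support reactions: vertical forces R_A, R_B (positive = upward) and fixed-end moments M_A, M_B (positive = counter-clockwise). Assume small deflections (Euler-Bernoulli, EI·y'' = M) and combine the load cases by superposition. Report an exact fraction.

R_A = 3619/375 kN, M_A = 388/25 kN·m, R_B = 12506/375 kN, M_B = -2776/75 kN·m

Load 1 — triangular load w₀=12 kN/m (0→w₀ over full span):
  R_A = 3w₀L/20 = 3·12·10/20 = 18 kN
  M_A = w₀L²/30 = 12·10²/30 = 40 kN·m
  R_B = 7w₀L/20 = 7·12·10/20 = 42 kN
  M_B = -w₀L²/20 = -12·10²/20 = -60 kN·m
Load 2 — point force P=-17 kN at a=4 m (b=L-a=6):
  R_A = Pb²(3a+b)/L³ = (-17)·6²·(3·4+6)/10³ = -1377/125 kN
  M_A = Pab²/L² = (-17)·4·6²/10² = -612/25 kN·m
  R_B = Pa²(a+3b)/L³ = (-17)·4²·(4+3·6)/10³ = -748/125 kN
  M_B = -Pa²b/L² = -(-17)·4²·6/10² = 408/25 kN·m
Load 3 — applied couple M₀=20 kN·m at a=10/3 m (b=L-a=20/3):
  R_A = 6M₀ab/L³ = 6·20·(10/3)·(20/3)/10³ = 8/3 kN
  M_A = M₀b(2a-b)/L² = 20·(20/3)·(2·(10/3)-(20/3))/10² = 0 kN·m
  R_B = -6M₀ab/L³ = -6·20·(10/3)·(20/3)/10³ = -8/3 kN
  M_B = M₀a(2b-a)/L² = 20·(10/3)·(2·(20/3)-(10/3))/10² = 20/3 kN·m
Superposition: R_A = 3619/375 kN, M_A = 388/25 kN·m, R_B = 12506/375 kN, M_B = -2776/75 kN·m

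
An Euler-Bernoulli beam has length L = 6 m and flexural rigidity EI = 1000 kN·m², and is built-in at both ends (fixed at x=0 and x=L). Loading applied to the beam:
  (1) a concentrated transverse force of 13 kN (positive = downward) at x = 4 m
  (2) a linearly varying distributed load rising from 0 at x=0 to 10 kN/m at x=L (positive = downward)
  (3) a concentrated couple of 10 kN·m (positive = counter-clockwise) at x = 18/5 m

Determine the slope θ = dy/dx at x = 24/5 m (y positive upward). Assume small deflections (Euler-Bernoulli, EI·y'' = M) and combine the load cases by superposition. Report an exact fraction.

θ(24/5) = 1541/93750 rad

Load 1 — point force P=13 kN at a=4 m (b=L-a=2):
  θ_1 = Pa²(L-x)(2bL-(3b+a)(L-x))/(2L³EI)  [x>a] = 13·4²·(6-(24/5))·(2·2·6-(3·2+4)·(6-(24/5)))/(2·6³·1000) = 13/1875 rad
Load 2 — triangular load w₀=10 kN/m (0→w₀ over full span):
  θ_2 = -w₀(2x(L-x)(L-2x)(x+2L)+x²(L-x)²)/(120LEI) = -10·(2·(24/5)·(6-(24/5))·(6-2·(24/5))·((24/5)+2·6)+(24/5)²·(6-(24/5))²)/(120·6·1000) = 144/15625 rad
Load 3 — applied couple M₀=10 kN·m at a=18/5 m (b=L-a=12/5):
  θ_3 = (R_Ax²/2 - M_Ax - M₀(x-a))/EI  [x>a] with R_A=12/5, M_A=16/5 = ((12/5)·(24/5)²/2 - (16/5)·(24/5) - 10·((24/5)-(18/5)))/1000 = 9/31250 rad
Superposition: θ = Σ θ_i = 1541/93750 rad ≈ 0.016437 rad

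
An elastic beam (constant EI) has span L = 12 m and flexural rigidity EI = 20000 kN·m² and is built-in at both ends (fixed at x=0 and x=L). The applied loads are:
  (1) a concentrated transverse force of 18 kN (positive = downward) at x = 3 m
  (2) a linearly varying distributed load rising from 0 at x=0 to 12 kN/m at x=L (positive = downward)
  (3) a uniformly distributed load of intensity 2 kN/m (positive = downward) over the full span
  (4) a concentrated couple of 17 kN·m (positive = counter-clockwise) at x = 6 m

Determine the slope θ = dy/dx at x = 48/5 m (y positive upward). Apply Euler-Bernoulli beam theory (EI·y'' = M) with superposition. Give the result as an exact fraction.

θ(48/5) = 80151/12500000 rad

Load 1 — point force P=18 kN at a=3 m (b=L-a=9):
  θ_1 = Pa²(L-x)(2bL-(3b+a)(L-x))/(2L³EI)  [x>a] = 18·3²·(12-(48/5))·(2·9·12-(3·9+3)·(12-(48/5)))/(2·12³·20000) = 81/100000 rad
Load 2 — triangular load w₀=12 kN/m (0→w₀ over full span):
  θ_2 = -w₀(2x(L-x)(L-2x)(x+2L)+x²(L-x)²)/(120LEI) = -12·(2·(48/5)·(12-(48/5))·(12-2·(48/5))·((48/5)+2·12)+(48/5)²·(12-(48/5))²)/(120·12·20000) = 1728/390625 rad
Load 3 — uniform load w=2 kN/m over full span:
  θ_3 = -wx(L-x)(L-2x)/(12EI) = -2·(48/5)·(12-(48/5))·(12-2·(48/5))/(12·20000) = 108/78125 rad
Load 4 — applied couple M₀=17 kN·m at a=6 m (b=L-a=6):
  θ_4 = (R_Ax²/2 - M_Ax - M₀(x-a))/EI  [x>a] with R_A=17/8, M_A=17/4 = ((17/8)·(48/5)²/2 - (17/4)·(48/5) - 17·((48/5)-6))/20000 = -51/250000 rad
Superposition: θ = Σ θ_i = 80151/12500000 rad ≈ 0.006412 rad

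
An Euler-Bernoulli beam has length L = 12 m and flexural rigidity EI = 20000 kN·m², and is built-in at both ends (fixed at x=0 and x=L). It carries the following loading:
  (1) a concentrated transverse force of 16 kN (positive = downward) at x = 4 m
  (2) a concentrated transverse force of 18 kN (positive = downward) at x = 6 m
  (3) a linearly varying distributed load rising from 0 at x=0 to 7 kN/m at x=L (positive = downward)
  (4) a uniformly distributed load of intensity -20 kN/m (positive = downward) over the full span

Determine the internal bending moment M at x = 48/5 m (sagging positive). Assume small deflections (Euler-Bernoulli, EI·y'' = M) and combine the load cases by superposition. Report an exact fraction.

Load 1 — point force P=16 kN at a=4 m (b=L-a=8):
  M_1 = Pa²(a+3b)(L-x)/L³ - Pa²b/L²  [x>a] = 16·4²·(4+3·8)·(12-(48/5))/12³ - 16·4²·8/12² = -64/15 kN·m
Load 2 — point force P=18 kN at a=6 m (b=L-a=6):
  M_2 = Pa²(a+3b)(L-x)/L³ - Pa²b/L²  [x>a] = 18·6²·(6+3·6)·(12-(48/5))/12³ - 18·6²·6/12² = -27/5 kN·m
Load 3 — triangular load w₀=7 kN/m (0→w₀ over full span):
  M_3 = 3w₀Lx/20 - w₀L²/30 - w₀x³/(6L) = 3·7·12·(48/5)/20 - 7·12²/30 - 7·(48/5)³/(6·12) = 168/125 kN·m
Load 4 — uniform load w=-20 kN/m over full span:
  M_4 = wLx/2 - wL²/12 - wx²/2 = (-20)·12·(48/5)/2 - (-20)·12²/12 - (-20)·(48/5)²/2 = 48/5 kN·m
Superposition: M = Σ M_i = 479/375 kN·m ≈ 1.277333 kN·m

M(48/5) = 479/375 kN·m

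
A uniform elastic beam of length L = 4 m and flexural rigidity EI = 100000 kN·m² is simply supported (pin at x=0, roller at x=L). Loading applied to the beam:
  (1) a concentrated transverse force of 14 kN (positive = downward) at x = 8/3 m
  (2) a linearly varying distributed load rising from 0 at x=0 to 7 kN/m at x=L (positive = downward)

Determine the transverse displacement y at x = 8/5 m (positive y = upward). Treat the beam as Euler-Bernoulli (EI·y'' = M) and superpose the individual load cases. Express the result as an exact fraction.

y(8/5) = -1005298/3955078125 m

Load 1 — point force P=14 kN at a=8/3 m (b=L-a=4/3):
  y_1 = -Pbx(L²-b²-x²)/(6LEI)  [x≤a] = -14·(4/3)·(8/5)·(4²-(4/3)²-(8/5)²)/(6·4·100000) = -4592/31640625 m
Load 2 — triangular load w₀=7 kN/m (0→w₀ over full span):
  y_2 = -w₀x(7L⁴-10L²x²+3x⁴)/(360LEI) = -7·(8/5)·(7·4⁴-10·4²·(8/5)²+3·(8/5)⁴)/(360·4·100000) = -15974/146484375 m
Superposition: y = Σ y_i = -1005298/3955078125 m ≈ -0.000254 m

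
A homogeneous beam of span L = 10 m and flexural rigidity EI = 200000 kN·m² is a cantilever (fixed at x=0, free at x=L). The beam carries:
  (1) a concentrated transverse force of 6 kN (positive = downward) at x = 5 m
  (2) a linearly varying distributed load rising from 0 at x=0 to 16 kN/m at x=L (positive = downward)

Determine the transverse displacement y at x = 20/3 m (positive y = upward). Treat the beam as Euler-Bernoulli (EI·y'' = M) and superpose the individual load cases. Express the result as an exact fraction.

Load 1 — point force P=6 kN at a=5 m (b=L-a=5):
  y_1 = -Pa²(3x-a)/(6EI)  [x>a] = -6·5²·(3·(20/3)-5)/(6·200000) = -3/1600 m
Load 2 — triangular load w₀=16 kN/m (0→w₀ over full span):
  y_2 = (w₀Lx³/12-w₀L²x²/6-w₀x⁵/(120L))/EI = (16·10·(20/3)³/12-16·10²·(20/3)²/6-16·(20/3)⁵/(120·10))/200000 = -736/18225 m
Superposition: y = Σ y_i = -49291/1166400 m ≈ -0.042259 m

y(20/3) = -49291/1166400 m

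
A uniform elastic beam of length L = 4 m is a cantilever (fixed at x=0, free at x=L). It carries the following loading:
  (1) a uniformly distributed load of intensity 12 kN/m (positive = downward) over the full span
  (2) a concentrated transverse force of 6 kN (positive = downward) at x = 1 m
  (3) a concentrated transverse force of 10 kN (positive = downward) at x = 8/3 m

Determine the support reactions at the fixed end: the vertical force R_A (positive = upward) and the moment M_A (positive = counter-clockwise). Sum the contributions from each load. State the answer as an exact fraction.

R_A = 64 kN, M_A = 386/3 kN·m

Load 1 — uniform load w=12 kN/m over full span:
  R_A = wL = 12·4 = 48 kN
  M_A = wL²/2 = 12·4²/2 = 96 kN·m
Load 2 — point force P=6 kN at a=1 m (b=L-a=3):
  R_A = P = 6 kN
  M_A = Pa = 6·1 = 6 kN·m
Load 3 — point force P=10 kN at a=8/3 m (b=L-a=4/3):
  R_A = P = 10 kN
  M_A = Pa = 10·(8/3) = 80/3 kN·m
Superposition: R_A = 64 kN, M_A = 386/3 kN·m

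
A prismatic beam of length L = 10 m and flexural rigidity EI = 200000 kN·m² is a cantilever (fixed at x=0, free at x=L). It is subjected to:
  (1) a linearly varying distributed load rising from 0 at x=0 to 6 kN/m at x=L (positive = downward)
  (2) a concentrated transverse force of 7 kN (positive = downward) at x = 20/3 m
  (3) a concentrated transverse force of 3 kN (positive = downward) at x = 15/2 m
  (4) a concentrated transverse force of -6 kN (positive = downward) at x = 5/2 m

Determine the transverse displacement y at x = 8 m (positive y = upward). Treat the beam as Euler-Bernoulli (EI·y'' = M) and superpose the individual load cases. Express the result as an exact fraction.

y(8) = -169526291/6480000000 m

Load 1 — triangular load w₀=6 kN/m (0→w₀ over full span):
  y_1 = (w₀Lx³/12-w₀L²x²/6-w₀x⁵/(120L))/EI = (6·10·8³/12-6·10²·8²/6-6·8⁵/(120·10))/200000 = -1564/78125 m
Load 2 — point force P=7 kN at a=20/3 m (b=L-a=10/3):
  y_2 = -Pa²(3x-a)/(6EI)  [x>a] = -7·(20/3)²·(3·8-(20/3))/(6·200000) = -91/20250 m
Load 3 — point force P=3 kN at a=15/2 m (b=L-a=5/2):
  y_3 = -Pa²(3x-a)/(6EI)  [x>a] = -3·(15/2)²·(3·8-(15/2))/(6·200000) = -297/128000 m
Load 4 — point force P=-6 kN at a=5/2 m (b=L-a=15/2):
  y_4 = -Pa²(3x-a)/(6EI)  [x>a] = -(-6)·(5/2)²·(3·8-(5/2))/(6·200000) = 43/64000 m
Superposition: y = Σ y_i = -169526291/6480000000 m ≈ -0.026161 m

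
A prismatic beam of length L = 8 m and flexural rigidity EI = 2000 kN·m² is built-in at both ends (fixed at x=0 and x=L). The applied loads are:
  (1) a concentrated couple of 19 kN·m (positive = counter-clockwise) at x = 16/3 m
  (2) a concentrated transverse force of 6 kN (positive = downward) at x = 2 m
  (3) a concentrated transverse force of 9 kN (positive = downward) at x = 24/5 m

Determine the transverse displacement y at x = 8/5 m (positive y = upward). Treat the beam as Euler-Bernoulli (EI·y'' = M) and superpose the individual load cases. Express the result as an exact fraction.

y(8/5) = -313129/35156250 m

Load 1 — applied couple M₀=19 kN·m at a=16/3 m (b=L-a=8/3):
  y_1 = (R_Ax³/6 - M_Ax²/2)/EI  [x≤a] with R_A=19/6, M_A=19/3 = ((19/6)·(8/5)³/6 - (19/3)·(8/5)²/2)/2000 = -418/140625 m
Load 2 — point force P=6 kN at a=2 m (b=L-a=6):
  y_2 = -Pb²x²(3aL-(3a+b)x)/(6L³EI)  [x≤a] = -6·6²·(8/5)²·(3·2·8-(3·2+6)·(8/5))/(6·8³·2000) = -81/31250 m
Load 3 — point force P=9 kN at a=24/5 m (b=L-a=16/5):
  y_3 = -Pb²x²(3aL-(3a+b)x)/(6L³EI)  [x≤a] = -9·(16/5)²·(8/5)²·(3·(24/5)·8-(3·(24/5)+(16/5))·(8/5))/(6·8³·2000) = -6528/1953125 m
Superposition: y = Σ y_i = -313129/35156250 m ≈ -0.008907 m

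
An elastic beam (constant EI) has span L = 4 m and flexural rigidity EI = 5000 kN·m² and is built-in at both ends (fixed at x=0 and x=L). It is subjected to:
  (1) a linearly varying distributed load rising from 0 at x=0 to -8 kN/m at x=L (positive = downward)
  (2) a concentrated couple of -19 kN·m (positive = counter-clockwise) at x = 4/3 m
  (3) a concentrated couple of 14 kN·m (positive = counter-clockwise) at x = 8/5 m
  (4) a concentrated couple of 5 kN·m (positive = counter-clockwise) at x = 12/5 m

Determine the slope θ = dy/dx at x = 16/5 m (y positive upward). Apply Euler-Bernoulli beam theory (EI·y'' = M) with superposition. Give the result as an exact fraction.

θ(16/5) = -239/1171875 rad

Load 1 — triangular load w₀=-8 kN/m (0→w₀ over full span):
  θ_1 = -w₀(2x(L-x)(L-2x)(x+2L)+x²(L-x)²)/(120LEI) = -(-8)·(2·(16/5)·(4-(16/5))·(4-2·(16/5))·((16/5)+2·4)+(16/5)²·(4-(16/5))²)/(120·4·5000) = -512/1171875 rad
Load 2 — applied couple M₀=-19 kN·m at a=4/3 m (b=L-a=8/3):
  θ_2 = (R_Ax²/2 - M_Ax - M₀(x-a))/EI  [x>a] with R_A=-19/3, M_A=0 = ((-19/3)·(16/5)²/2 - 0·(16/5) - (-19)·((16/5)-(4/3)))/5000 = 19/31250 rad
Load 3 — applied couple M₀=14 kN·m at a=8/5 m (b=L-a=12/5):
  θ_3 = (R_Ax²/2 - M_Ax - M₀(x-a))/EI  [x>a] with R_A=126/25, M_A=42/25 = ((126/25)·(16/5)²/2 - (42/25)·(16/5) - 14·((16/5)-(8/5)))/5000 = -154/390625 rad
Load 4 — applied couple M₀=5 kN·m at a=12/5 m (b=L-a=8/5):
  θ_4 = (R_Ax²/2 - M_Ax - M₀(x-a))/EI  [x>a] with R_A=9/5, M_A=8/5 = ((9/5)·(16/5)²/2 - (8/5)·(16/5) - 5·((16/5)-(12/5)))/5000 = 3/156250 rad
Superposition: θ = Σ θ_i = -239/1171875 rad ≈ -0.000204 rad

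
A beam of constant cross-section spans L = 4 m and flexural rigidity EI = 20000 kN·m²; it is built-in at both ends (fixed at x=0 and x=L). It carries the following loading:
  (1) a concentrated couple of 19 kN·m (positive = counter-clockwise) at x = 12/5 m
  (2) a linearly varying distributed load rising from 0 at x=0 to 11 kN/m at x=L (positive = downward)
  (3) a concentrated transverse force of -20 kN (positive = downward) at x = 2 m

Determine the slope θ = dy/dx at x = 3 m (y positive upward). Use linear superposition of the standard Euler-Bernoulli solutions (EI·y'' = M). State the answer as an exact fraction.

θ(3) = -833/16000000 rad

Load 1 — applied couple M₀=19 kN·m at a=12/5 m (b=L-a=8/5):
  θ_1 = (R_Ax²/2 - M_Ax - M₀(x-a))/EI  [x>a] with R_A=171/25, M_A=152/25 = ((171/25)·3²/2 - (152/25)·3 - 19·(3-(12/5)))/20000 = 57/1000000 rad
Load 2 — triangular load w₀=11 kN/m (0→w₀ over full span):
  θ_2 = -w₀(2x(L-x)(L-2x)(x+2L)+x²(L-x)²)/(120LEI) = -11·(2·3·(4-3)·(4-2·3)·(3+2·4)+3²·(4-3)²)/(120·4·20000) = 451/3200000 rad
Load 3 — point force P=-20 kN at a=2 m (b=L-a=2):
  θ_3 = Pa²(L-x)(2bL-(3b+a)(L-x))/(2L³EI)  [x>a] = (-20)·2²·(4-3)·(2·2·4-(3·2+2)·(4-3))/(2·4³·20000) = -1/4000 rad
Superposition: θ = Σ θ_i = -833/16000000 rad ≈ -0.000052 rad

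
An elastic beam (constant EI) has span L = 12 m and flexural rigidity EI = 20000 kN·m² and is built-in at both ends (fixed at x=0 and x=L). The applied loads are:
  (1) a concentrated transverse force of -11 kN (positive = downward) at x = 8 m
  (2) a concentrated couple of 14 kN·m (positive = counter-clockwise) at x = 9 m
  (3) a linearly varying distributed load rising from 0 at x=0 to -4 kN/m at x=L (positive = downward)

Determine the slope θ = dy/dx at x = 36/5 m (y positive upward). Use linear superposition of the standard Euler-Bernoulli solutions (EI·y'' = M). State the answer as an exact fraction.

θ(36/5) = -7537/12500000 rad

Load 1 — point force P=-11 kN at a=8 m (b=L-a=4):
  θ_1 = -Pb²x(2aL-(3a+b)x)/(2L³EI)  [x≤a] = -(-11)·4²·(36/5)·(2·8·12-(3·8+4)·(36/5))/(2·12³·20000) = -11/62500 rad
Load 2 — applied couple M₀=14 kN·m at a=9 m (b=L-a=3):
  θ_2 = (R_Ax²/2 - M_Ax)/EI  [x≤a] with R_A=21/16, M_A=35/8 = ((21/16)·(36/5)²/2 - (35/8)·(36/5))/20000 = 63/500000 rad
Load 3 — triangular load w₀=-4 kN/m (0→w₀ over full span):
  θ_3 = -w₀(2x(L-x)(L-2x)(x+2L)+x²(L-x)²)/(120LEI) = -(-4)·(2·(36/5)·(12-(36/5))·(12-2·(36/5))·((36/5)+2·12)+(36/5)²·(12-(36/5))²)/(120·12·20000) = -216/390625 rad
Superposition: θ = Σ θ_i = -7537/12500000 rad ≈ -0.000603 rad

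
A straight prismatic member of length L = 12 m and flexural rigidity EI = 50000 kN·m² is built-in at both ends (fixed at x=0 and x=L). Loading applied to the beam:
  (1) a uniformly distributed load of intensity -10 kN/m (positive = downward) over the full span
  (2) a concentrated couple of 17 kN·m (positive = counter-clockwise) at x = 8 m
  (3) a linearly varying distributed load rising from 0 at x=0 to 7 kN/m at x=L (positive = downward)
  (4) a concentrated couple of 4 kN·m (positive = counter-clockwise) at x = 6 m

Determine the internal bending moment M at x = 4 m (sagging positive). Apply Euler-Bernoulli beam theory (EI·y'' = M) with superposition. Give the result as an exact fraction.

Load 1 — uniform load w=-10 kN/m over full span:
  M_1 = wLx/2 - wL²/12 - wx²/2 = (-10)·12·4/2 - (-10)·12²/12 - (-10)·4²/2 = -40 kN·m
Load 2 — applied couple M₀=17 kN·m at a=8 m (b=L-a=4):
  M_2 = R_Ax - M_A  [x≤a] with R_A=17/9, M_A=17/3 = (17/9)·4 - (17/3) = 17/9 kN·m
Load 3 — triangular load w₀=7 kN/m (0→w₀ over full span):
  M_3 = 3w₀Lx/20 - w₀L²/30 - w₀x³/(6L) = 3·7·12·4/20 - 7·12²/30 - 7·4³/(6·12) = 476/45 kN·m
Load 4 — applied couple M₀=4 kN·m at a=6 m (b=L-a=6):
  M_4 = R_Ax - M_A  [x≤a] with R_A=1/2, M_A=1 = (1/2)·4 - 1 = 1 kN·m
Superposition: M = Σ M_i = -398/15 kN·m ≈ -26.533333 kN·m

M(4) = -398/15 kN·m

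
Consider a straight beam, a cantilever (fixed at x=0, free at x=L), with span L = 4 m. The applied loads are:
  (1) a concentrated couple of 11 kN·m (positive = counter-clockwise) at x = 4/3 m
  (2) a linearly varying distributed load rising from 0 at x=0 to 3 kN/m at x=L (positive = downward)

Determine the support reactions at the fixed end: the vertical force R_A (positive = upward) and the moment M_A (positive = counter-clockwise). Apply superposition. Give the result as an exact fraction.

R_A = 6 kN, M_A = 5 kN·m

Load 1 — applied couple M₀=11 kN·m at a=4/3 m (b=L-a=8/3):
  R_A = 0 kN
  M_A = -M₀ = -11 kN·m
Load 2 — triangular load w₀=3 kN/m (0→w₀ over full span):
  R_A = w₀L/2 = 3·4/2 = 6 kN
  M_A = w₀L²/3 = 3·4²/3 = 16 kN·m
Superposition: R_A = 6 kN, M_A = 5 kN·m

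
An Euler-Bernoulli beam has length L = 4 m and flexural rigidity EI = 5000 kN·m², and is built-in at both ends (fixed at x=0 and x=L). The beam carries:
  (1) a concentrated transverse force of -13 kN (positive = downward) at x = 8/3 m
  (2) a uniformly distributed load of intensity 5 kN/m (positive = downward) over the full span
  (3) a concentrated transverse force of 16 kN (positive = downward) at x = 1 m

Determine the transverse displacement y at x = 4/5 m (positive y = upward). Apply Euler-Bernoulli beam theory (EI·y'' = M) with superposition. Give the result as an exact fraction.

y(4/5) = -2719/6328125 m

Load 1 — point force P=-13 kN at a=8/3 m (b=L-a=4/3):
  y_1 = -Pb²x²(3aL-(3a+b)x)/(6L³EI)  [x≤a] = -(-13)·(4/3)²·(4/5)²·(3·(8/3)·4-(3·(8/3)+(4/3))·(4/5))/(6·4³·5000) = 1196/6328125 m
Load 2 — uniform load w=5 kN/m over full span:
  y_2 = -wx²(L-x)²/(24EI) = -5·(4/5)²·(4-(4/5))²/(24·5000) = -64/234375 m
Load 3 — point force P=16 kN at a=1 m (b=L-a=3):
  y_3 = -Pb²x²(3aL-(3a+b)x)/(6L³EI)  [x≤a] = -16·3²·(4/5)²·(3·1·4-(3·1+3)·(4/5))/(6·4³·5000) = -27/78125 m
Superposition: y = Σ y_i = -2719/6328125 m ≈ -0.000430 m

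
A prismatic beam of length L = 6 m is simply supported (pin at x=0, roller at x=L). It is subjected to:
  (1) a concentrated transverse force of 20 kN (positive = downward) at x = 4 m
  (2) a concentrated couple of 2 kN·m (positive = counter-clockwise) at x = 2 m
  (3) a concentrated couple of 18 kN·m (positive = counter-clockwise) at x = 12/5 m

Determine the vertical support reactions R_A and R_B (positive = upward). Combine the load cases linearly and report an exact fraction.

Load 1 — point force P=20 kN at a=4 m (b=L-a=2):
  R_A = Pb/L = 20·2/6 = 20/3 kN
  R_B = Pa/L = 20·4/6 = 40/3 kN
Load 2 — applied couple M₀=2 kN·m at a=2 m (b=L-a=4):
  R_A = M₀/L = 2/6 = 1/3 kN
  R_B = -M₀/L = -2/6 = -1/3 kN
Load 3 — applied couple M₀=18 kN·m at a=12/5 m (b=L-a=18/5):
  R_A = M₀/L = 18/6 = 3 kN
  R_B = -M₀/L = -18/6 = -3 kN
Superposition: R_A = 10 kN, R_B = 10 kN

R_A = 10 kN, R_B = 10 kN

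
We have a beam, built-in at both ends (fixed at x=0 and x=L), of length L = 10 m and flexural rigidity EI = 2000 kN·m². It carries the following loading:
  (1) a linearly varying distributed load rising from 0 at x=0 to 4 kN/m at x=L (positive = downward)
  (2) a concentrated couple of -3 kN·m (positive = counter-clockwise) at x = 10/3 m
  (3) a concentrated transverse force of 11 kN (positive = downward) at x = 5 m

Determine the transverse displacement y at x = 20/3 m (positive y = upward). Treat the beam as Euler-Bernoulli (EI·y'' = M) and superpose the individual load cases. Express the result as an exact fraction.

Load 1 — triangular load w₀=4 kN/m (0→w₀ over full span):
  y_1 = -w₀x²(L-x)²(x+2L)/(120LEI) = -4·(20/3)²·(10-(20/3))²·((20/3)+2·10)/(120·10·2000) = -16/729 m
Load 2 — applied couple M₀=-3 kN·m at a=10/3 m (b=L-a=20/3):
  y_2 = (R_Ax³/6 - M_Ax²/2 - M₀(x-a)²/2)/EI  [x>a] with R_A=-2/5, M_A=0 = ((-2/5)·(20/3)³/6 - 0·(20/3)²/2 - (-3)·((20/3)-(10/3))²/2)/2000 = -1/648 m
Load 3 — point force P=11 kN at a=5 m (b=L-a=5):
  y_3 = -Pa²(L-x)²(3bL-(3b+a)(L-x))/(6L³EI)  [x>a] = -11·5²·(10-(20/3))²·(3·5·10-(3·5+5)·(10-(20/3)))/(6·10³·2000) = -55/2592 m
Superposition: y = Σ y_i = -1043/23328 m ≈ -0.044710 m

y(20/3) = -1043/23328 m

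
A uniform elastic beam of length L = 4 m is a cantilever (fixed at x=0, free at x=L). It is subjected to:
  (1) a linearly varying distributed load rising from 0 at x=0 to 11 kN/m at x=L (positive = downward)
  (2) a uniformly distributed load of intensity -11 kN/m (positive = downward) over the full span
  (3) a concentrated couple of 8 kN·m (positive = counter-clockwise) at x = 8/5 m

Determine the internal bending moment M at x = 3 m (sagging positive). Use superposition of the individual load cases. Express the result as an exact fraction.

Load 1 — triangular load w₀=11 kN/m (0→w₀ over full span):
  M_1 = w₀Lx/2 - w₀L²/3 - w₀x³/(6L) = 11·4·3/2 - 11·4²/3 - 11·3³/(6·4) = -121/24 kN·m
Load 2 — uniform load w=-11 kN/m over full span:
  M_2 = -w(L-x)²/2 = -(-11)·(4-3)²/2 = 11/2 kN·m
Load 3 — applied couple M₀=8 kN·m at a=8/5 m (b=L-a=12/5):
  M_3 = 0  [x>a] = 0 kN·m
Superposition: M = Σ M_i = 11/24 kN·m ≈ 0.458333 kN·m

M(3) = 11/24 kN·m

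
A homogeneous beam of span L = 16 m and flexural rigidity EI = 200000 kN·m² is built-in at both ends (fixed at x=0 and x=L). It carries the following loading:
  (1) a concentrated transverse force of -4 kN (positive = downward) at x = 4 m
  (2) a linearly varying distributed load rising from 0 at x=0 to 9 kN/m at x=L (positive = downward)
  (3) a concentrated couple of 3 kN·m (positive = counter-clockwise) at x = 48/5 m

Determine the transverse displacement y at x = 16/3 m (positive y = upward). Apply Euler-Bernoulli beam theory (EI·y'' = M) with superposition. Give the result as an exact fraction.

Load 1 — point force P=-4 kN at a=4 m (b=L-a=12):
  y_1 = -Pa²(L-x)²(3bL-(3b+a)(L-x))/(6L³EI)  [x>a] = -(-4)·4²·(16-(16/3))²·(3·12·16-(3·12+4)·(16-(16/3)))/(6·16³·200000) = 56/253125 m
Load 2 — triangular load w₀=9 kN/m (0→w₀ over full span):
  y_2 = -w₀x²(L-x)²(x+2L)/(120LEI) = -9·(16/3)²·(16-(16/3))²·((16/3)+2·16)/(120·16·200000) = -3584/1265625 m
Load 3 — applied couple M₀=3 kN·m at a=48/5 m (b=L-a=32/5):
  y_3 = (R_Ax³/6 - M_Ax²/2)/EI  [x≤a] with R_A=27/100, M_A=24/25 = ((27/100)·(16/3)³/6 - (24/25)·(16/3)²/2)/200000 = -8/234375 m
Superposition: y = Σ y_i = -16736/6328125 m ≈ -0.002645 m

y(16/3) = -16736/6328125 m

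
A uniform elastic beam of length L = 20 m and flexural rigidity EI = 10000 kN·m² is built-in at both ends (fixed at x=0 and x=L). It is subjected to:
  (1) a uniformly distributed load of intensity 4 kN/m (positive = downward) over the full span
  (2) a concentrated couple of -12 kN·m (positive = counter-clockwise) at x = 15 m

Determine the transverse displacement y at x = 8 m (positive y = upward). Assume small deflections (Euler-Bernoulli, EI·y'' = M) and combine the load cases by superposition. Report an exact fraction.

Load 1 — uniform load w=4 kN/m over full span:
  y_1 = -wx²(L-x)²/(24EI) = -4·8²·(20-8)²/(24·10000) = -96/625 m
Load 2 — applied couple M₀=-12 kN·m at a=15 m (b=L-a=5):
  y_2 = (R_Ax³/6 - M_Ax²/2)/EI  [x≤a] with R_A=-27/40, M_A=-15/4 = ((-27/40)·8³/6 - (-15/4)·8²/2)/10000 = 39/6250 m
Superposition: y = Σ y_i = -921/6250 m ≈ -0.147360 m

y(8) = -921/6250 m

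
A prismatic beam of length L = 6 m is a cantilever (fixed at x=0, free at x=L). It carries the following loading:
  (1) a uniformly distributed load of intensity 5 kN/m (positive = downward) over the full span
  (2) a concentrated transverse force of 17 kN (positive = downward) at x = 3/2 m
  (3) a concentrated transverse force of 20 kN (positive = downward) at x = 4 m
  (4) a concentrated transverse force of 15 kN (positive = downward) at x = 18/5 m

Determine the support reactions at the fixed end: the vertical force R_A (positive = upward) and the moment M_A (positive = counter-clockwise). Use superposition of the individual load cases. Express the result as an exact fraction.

R_A = 82 kN, M_A = 499/2 kN·m

Load 1 — uniform load w=5 kN/m over full span:
  R_A = wL = 5·6 = 30 kN
  M_A = wL²/2 = 5·6²/2 = 90 kN·m
Load 2 — point force P=17 kN at a=3/2 m (b=L-a=9/2):
  R_A = P = 17 kN
  M_A = Pa = 17·(3/2) = 51/2 kN·m
Load 3 — point force P=20 kN at a=4 m (b=L-a=2):
  R_A = P = 20 kN
  M_A = Pa = 20·4 = 80 kN·m
Load 4 — point force P=15 kN at a=18/5 m (b=L-a=12/5):
  R_A = P = 15 kN
  M_A = Pa = 15·(18/5) = 54 kN·m
Superposition: R_A = 82 kN, M_A = 499/2 kN·m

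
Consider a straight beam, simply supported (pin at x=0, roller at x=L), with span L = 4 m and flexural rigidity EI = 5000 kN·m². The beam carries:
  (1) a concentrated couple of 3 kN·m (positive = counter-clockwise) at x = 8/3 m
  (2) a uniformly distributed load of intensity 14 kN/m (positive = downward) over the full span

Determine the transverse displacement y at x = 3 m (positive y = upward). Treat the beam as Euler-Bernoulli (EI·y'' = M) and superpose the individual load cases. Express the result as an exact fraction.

Load 1 — applied couple M₀=3 kN·m at a=8/3 m (b=L-a=4/3):
  y_1 = (M₀x³/(6L)-M₀(x-a)²/2+C₁x)/EI  [x>a] with C₁=M₀(3b²-L²)/(6L)=-4/3 = (3·3³/(6·4)-3·(3-(8/3))²/2+(-4/3)·3)/5000 = -19/120000 m
Load 2 — uniform load w=14 kN/m over full span:
  y_2 = -wx(L³-2Lx²+x³)/(24EI) = -14·3·(4³-2·4·3²+3³)/(24·5000) = -133/20000 m
Superposition: y = Σ y_i = -817/120000 m ≈ -0.006808 m

y(3) = -817/120000 m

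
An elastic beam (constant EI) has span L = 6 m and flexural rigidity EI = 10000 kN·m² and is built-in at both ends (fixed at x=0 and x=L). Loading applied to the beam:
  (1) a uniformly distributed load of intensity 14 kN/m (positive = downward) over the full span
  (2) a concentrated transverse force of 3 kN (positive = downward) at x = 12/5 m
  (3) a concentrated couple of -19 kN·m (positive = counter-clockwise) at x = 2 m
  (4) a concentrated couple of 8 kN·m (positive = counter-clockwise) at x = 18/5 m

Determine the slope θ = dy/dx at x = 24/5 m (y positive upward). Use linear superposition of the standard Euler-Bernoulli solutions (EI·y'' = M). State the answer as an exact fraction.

Load 1 — uniform load w=14 kN/m over full span:
  θ_1 = -wx(L-x)(L-2x)/(12EI) = -14·(24/5)·(6-(24/5))·(6-2·(24/5))/(12·10000) = 189/78125 rad
Load 2 — point force P=3 kN at a=12/5 m (b=L-a=18/5):
  θ_2 = Pa²(L-x)(2bL-(3b+a)(L-x))/(2L³EI)  [x>a] = 3·(12/5)²·(6-(24/5))·(2·(18/5)·6-(3·(18/5)+(12/5))·(6-(24/5)))/(2·6³·10000) = 513/3906250 rad
Load 3 — applied couple M₀=-19 kN·m at a=2 m (b=L-a=4):
  θ_3 = (R_Ax²/2 - M_Ax - M₀(x-a))/EI  [x>a] with R_A=-38/9, M_A=0 = ((-38/9)·(24/5)²/2 - 0·(24/5) - (-19)·((24/5)-2))/10000 = 57/125000 rad
Load 4 — applied couple M₀=8 kN·m at a=18/5 m (b=L-a=12/5):
  θ_4 = (R_Ax²/2 - M_Ax - M₀(x-a))/EI  [x>a] with R_A=48/25, M_A=64/25 = ((48/25)·(24/5)²/2 - (64/25)·(24/5) - 8·((24/5)-(18/5)))/10000 = 9/390625 rad
Superposition: θ = Σ θ_i = 47337/15625000 rad ≈ 0.003030 rad

θ(24/5) = 47337/15625000 rad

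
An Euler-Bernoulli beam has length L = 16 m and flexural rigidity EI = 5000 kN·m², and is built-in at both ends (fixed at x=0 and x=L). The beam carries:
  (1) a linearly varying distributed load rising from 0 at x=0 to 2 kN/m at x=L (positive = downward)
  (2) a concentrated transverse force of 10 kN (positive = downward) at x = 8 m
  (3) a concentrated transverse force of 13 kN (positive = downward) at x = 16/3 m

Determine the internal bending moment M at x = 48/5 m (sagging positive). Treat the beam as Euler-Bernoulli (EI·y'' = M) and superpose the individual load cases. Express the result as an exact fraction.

Load 1 — triangular load w₀=2 kN/m (0→w₀ over full span):
  M_1 = 3w₀Lx/20 - w₀L²/30 - w₀x³/(6L) = 3·2·16·(48/5)/20 - 2·16²/30 - 2·(48/5)³/(6·16) = 3968/375 kN·m
Load 2 — point force P=10 kN at a=8 m (b=L-a=8):
  M_2 = Pa²(a+3b)(L-x)/L³ - Pa²b/L²  [x>a] = 10·8²·(8+3·8)·(16-(48/5))/16³ - 10·8²·8/16² = 12 kN·m
Load 3 — point force P=13 kN at a=16/3 m (b=L-a=32/3):
  M_3 = Pa²(a+3b)(L-x)/L³ - Pa²b/L²  [x>a] = 13·(16/3)²·((16/3)+3·(32/3))·(16-(48/5))/16³ - 13·(16/3)²·(32/3)/16² = 832/135 kN·m
Superposition: M = Σ M_i = 97012/3375 kN·m ≈ 28.744296 kN·m

M(48/5) = 97012/3375 kN·m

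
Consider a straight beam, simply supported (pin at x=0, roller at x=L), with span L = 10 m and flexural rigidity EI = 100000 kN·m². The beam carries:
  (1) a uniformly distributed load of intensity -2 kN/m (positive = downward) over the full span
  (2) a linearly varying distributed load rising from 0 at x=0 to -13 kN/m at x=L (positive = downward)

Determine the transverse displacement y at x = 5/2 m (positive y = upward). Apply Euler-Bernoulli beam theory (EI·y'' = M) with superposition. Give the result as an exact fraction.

Load 1 — uniform load w=-2 kN/m over full span:
  y_1 = -wx(L³-2Lx²+x³)/(24EI) = -(-2)·(5/2)·(10³-2·10·(5/2)²+(5/2)³)/(24·100000) = 19/10240 m
Load 2 — triangular load w₀=-13 kN/m (0→w₀ over full span):
  y_2 = -w₀x(7L⁴-10L²x²+3x⁴)/(360LEI) = -(-13)·(5/2)·(7·10⁴-10·10²·(5/2)²+3·(5/2)⁴)/(360·10·100000) = 1417/245760 m
Superposition: y = Σ y_i = 1873/245760 m ≈ 0.007621 m

y(5/2) = 1873/245760 m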